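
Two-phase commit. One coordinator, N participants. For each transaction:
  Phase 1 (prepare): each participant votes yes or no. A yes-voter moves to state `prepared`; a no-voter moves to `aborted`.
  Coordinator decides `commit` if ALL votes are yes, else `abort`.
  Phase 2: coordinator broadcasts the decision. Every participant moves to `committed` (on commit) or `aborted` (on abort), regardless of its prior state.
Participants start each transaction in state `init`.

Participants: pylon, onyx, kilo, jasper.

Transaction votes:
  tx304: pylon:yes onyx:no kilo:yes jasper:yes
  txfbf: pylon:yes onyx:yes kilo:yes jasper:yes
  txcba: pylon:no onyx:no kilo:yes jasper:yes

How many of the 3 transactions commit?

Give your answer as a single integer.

Answer: 1

Derivation:
tx304: no from onyx -> abort (commits=0)
txfbf: all yes -> commit (commits=1)
txcba: no from pylon, onyx -> abort (commits=1)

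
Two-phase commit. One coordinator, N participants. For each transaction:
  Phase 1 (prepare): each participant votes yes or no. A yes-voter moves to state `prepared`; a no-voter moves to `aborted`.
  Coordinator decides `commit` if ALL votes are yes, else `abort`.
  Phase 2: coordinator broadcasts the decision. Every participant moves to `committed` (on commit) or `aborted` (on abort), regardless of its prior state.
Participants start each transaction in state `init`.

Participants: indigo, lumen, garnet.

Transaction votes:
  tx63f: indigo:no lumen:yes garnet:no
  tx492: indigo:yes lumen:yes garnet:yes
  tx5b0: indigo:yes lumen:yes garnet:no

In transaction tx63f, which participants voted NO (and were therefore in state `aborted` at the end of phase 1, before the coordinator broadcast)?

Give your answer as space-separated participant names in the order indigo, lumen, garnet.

Txn tx63f phase 1: indigo no -> aborted; lumen yes -> prepared; garnet no -> aborted

Answer: indigo garnet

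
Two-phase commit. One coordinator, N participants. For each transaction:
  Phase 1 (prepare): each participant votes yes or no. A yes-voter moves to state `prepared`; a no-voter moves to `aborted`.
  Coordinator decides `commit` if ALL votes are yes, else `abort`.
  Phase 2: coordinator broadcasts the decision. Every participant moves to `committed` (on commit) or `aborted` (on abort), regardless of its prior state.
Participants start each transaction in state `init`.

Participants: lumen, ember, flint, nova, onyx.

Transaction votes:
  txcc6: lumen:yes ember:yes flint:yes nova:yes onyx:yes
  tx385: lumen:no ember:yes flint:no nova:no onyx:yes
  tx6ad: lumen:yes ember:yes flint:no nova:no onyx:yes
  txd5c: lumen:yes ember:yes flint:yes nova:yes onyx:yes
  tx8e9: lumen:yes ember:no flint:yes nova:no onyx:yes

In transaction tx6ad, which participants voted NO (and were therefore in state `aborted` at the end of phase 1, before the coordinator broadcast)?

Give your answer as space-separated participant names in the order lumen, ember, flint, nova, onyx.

Txn tx6ad phase 1: lumen yes -> prepared; ember yes -> prepared; flint no -> aborted; nova no -> aborted; onyx yes -> prepared

Answer: flint nova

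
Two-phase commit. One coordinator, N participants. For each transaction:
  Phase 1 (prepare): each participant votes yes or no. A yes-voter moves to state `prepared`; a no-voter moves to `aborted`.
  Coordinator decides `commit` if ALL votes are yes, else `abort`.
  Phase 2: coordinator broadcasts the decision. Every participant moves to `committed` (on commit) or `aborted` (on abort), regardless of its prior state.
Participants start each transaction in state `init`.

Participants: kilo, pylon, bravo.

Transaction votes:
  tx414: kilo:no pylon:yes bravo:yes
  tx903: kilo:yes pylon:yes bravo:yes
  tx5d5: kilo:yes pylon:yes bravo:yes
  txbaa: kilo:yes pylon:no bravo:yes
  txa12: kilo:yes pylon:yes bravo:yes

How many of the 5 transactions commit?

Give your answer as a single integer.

Answer: 3

Derivation:
tx414: no from kilo -> abort (commits=0)
tx903: all yes -> commit (commits=1)
tx5d5: all yes -> commit (commits=2)
txbaa: no from pylon -> abort (commits=2)
txa12: all yes -> commit (commits=3)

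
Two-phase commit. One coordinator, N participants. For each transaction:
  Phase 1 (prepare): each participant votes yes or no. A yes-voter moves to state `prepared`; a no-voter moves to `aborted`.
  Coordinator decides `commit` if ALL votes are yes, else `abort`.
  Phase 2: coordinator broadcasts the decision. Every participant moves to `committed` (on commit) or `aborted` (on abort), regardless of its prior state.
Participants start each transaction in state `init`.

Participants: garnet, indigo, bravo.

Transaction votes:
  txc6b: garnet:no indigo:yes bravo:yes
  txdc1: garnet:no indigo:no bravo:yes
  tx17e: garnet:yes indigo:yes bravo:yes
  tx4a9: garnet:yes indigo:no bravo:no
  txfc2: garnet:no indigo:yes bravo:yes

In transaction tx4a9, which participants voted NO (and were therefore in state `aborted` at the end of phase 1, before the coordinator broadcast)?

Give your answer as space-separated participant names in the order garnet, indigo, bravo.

Answer: indigo bravo

Derivation:
Txn tx4a9 phase 1: garnet yes -> prepared; indigo no -> aborted; bravo no -> aborted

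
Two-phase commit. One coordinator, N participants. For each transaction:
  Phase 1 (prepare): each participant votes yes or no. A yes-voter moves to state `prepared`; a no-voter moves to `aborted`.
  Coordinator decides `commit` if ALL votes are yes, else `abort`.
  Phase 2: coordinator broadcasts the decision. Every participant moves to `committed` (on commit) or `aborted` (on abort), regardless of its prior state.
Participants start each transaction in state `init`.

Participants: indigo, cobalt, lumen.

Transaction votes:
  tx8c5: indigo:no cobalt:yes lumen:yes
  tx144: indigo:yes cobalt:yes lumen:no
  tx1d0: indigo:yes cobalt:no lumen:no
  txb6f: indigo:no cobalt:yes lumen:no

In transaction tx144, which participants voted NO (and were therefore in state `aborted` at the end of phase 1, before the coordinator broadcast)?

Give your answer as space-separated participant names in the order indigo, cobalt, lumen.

Txn tx144 phase 1: indigo yes -> prepared; cobalt yes -> prepared; lumen no -> aborted

Answer: lumen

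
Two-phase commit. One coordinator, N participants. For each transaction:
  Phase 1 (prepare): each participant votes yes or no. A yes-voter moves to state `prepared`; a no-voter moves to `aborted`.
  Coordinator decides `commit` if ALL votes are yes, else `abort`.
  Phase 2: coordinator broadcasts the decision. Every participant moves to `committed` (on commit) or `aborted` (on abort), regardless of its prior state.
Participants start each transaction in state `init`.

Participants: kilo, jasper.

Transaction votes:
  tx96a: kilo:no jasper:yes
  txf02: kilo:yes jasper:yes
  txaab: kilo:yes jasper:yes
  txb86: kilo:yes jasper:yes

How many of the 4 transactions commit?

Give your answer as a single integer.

Answer: 3

Derivation:
tx96a: no from kilo -> abort (commits=0)
txf02: all yes -> commit (commits=1)
txaab: all yes -> commit (commits=2)
txb86: all yes -> commit (commits=3)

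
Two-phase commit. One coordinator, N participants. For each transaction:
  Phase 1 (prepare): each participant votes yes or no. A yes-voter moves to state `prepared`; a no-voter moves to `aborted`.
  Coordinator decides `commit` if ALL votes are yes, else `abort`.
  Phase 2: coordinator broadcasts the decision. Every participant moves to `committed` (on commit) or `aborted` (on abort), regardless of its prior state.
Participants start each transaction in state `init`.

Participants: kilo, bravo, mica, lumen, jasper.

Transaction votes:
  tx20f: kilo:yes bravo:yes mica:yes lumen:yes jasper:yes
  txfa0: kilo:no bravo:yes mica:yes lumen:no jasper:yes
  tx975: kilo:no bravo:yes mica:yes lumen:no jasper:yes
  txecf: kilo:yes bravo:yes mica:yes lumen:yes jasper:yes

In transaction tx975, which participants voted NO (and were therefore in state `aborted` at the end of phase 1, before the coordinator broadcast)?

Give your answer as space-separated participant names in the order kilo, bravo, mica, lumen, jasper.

Txn tx975 phase 1: kilo no -> aborted; bravo yes -> prepared; mica yes -> prepared; lumen no -> aborted; jasper yes -> prepared

Answer: kilo lumen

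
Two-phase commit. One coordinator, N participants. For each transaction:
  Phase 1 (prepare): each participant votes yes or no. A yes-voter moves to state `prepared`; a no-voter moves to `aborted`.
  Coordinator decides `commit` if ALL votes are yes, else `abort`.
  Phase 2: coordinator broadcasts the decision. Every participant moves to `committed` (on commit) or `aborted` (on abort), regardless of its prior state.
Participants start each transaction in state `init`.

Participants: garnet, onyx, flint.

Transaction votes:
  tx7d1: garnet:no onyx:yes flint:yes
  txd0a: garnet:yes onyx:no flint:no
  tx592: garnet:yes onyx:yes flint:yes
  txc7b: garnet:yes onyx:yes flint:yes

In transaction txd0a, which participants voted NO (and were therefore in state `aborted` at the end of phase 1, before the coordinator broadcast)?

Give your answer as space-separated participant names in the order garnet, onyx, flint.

Answer: onyx flint

Derivation:
Txn txd0a phase 1: garnet yes -> prepared; onyx no -> aborted; flint no -> aborted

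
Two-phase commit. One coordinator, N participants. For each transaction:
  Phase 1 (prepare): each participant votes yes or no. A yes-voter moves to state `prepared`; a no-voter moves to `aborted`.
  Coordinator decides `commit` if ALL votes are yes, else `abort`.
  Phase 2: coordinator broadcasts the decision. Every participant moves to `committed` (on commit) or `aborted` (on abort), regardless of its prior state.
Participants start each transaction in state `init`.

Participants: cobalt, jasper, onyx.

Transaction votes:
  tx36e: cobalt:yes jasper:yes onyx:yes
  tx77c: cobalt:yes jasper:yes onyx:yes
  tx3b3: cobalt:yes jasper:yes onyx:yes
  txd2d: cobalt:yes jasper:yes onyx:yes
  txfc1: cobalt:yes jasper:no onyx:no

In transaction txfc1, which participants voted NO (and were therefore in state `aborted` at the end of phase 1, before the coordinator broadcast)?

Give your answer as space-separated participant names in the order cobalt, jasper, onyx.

Answer: jasper onyx

Derivation:
Txn txfc1 phase 1: cobalt yes -> prepared; jasper no -> aborted; onyx no -> aborted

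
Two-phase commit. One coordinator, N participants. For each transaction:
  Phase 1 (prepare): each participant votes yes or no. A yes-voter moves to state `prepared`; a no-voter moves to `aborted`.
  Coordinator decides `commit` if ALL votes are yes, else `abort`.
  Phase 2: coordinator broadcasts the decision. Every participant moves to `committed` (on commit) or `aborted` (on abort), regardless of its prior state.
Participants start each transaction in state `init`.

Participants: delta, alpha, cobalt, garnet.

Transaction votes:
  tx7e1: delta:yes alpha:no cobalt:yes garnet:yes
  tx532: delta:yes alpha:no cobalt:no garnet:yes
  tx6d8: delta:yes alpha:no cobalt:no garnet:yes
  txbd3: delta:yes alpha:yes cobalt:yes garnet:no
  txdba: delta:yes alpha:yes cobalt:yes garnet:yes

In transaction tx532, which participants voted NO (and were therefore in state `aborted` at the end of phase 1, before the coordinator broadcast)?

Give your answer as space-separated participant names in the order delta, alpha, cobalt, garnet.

Answer: alpha cobalt

Derivation:
Txn tx532 phase 1: delta yes -> prepared; alpha no -> aborted; cobalt no -> aborted; garnet yes -> prepared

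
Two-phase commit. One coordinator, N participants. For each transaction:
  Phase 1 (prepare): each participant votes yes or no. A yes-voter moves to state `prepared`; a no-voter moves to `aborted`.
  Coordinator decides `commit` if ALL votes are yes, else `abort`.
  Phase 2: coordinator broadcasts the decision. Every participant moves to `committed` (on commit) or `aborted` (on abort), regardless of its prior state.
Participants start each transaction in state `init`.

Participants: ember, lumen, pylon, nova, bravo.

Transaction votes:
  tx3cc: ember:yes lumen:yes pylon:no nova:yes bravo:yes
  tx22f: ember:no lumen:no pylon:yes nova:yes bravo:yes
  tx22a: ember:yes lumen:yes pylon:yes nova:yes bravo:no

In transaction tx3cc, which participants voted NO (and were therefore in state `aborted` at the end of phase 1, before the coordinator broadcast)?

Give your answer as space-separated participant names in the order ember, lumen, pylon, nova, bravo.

Txn tx3cc phase 1: ember yes -> prepared; lumen yes -> prepared; pylon no -> aborted; nova yes -> prepared; bravo yes -> prepared

Answer: pylon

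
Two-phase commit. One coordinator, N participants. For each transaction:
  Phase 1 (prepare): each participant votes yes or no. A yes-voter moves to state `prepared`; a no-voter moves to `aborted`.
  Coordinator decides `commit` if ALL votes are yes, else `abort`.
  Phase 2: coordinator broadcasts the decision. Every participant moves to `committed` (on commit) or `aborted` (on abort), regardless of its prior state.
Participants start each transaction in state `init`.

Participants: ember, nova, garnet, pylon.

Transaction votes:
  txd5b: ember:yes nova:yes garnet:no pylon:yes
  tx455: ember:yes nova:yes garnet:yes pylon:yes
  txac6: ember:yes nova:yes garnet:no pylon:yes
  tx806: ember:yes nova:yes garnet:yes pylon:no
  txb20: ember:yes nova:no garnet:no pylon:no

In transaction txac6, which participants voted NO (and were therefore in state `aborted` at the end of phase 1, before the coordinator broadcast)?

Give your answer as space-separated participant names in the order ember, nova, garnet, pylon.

Txn txac6 phase 1: ember yes -> prepared; nova yes -> prepared; garnet no -> aborted; pylon yes -> prepared

Answer: garnet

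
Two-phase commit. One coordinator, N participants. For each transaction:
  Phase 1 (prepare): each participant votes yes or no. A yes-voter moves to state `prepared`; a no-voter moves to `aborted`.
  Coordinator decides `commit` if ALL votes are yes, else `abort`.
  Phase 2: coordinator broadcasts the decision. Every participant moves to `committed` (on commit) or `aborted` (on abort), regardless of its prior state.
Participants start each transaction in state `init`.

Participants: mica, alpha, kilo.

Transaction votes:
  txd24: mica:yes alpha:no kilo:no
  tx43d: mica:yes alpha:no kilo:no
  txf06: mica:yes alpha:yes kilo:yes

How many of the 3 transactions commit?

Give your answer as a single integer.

txd24: no from alpha, kilo -> abort (commits=0)
tx43d: no from alpha, kilo -> abort (commits=0)
txf06: all yes -> commit (commits=1)

Answer: 1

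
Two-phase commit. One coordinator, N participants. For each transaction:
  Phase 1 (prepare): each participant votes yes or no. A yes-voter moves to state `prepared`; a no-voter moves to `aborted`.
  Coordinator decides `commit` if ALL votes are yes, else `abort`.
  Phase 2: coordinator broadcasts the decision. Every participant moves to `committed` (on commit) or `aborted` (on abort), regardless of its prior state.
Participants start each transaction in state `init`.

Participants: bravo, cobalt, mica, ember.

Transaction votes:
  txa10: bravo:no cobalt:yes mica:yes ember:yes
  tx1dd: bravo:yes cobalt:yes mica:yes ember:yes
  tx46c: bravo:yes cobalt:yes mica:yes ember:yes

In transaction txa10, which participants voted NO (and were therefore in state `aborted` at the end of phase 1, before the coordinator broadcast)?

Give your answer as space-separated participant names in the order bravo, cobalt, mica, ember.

Answer: bravo

Derivation:
Txn txa10 phase 1: bravo no -> aborted; cobalt yes -> prepared; mica yes -> prepared; ember yes -> prepared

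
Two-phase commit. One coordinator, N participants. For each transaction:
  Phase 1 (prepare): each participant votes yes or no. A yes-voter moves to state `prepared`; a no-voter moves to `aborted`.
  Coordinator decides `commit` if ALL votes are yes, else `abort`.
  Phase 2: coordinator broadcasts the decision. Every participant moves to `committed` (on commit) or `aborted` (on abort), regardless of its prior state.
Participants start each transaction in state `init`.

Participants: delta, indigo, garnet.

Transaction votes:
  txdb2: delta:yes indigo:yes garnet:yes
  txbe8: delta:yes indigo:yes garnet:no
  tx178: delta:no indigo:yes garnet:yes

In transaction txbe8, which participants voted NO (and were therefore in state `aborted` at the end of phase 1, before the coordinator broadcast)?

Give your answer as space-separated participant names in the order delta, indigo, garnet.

Answer: garnet

Derivation:
Txn txbe8 phase 1: delta yes -> prepared; indigo yes -> prepared; garnet no -> aborted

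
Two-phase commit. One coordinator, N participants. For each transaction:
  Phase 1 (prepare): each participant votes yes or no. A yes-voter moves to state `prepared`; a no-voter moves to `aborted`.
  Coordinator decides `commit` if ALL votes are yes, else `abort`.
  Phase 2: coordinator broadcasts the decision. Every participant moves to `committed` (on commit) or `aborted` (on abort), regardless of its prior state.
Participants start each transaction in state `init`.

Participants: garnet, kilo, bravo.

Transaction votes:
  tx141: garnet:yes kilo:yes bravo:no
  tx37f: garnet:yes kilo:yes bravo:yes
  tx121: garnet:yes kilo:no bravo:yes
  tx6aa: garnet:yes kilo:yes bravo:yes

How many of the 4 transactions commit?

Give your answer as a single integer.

Answer: 2

Derivation:
tx141: no from bravo -> abort (commits=0)
tx37f: all yes -> commit (commits=1)
tx121: no from kilo -> abort (commits=1)
tx6aa: all yes -> commit (commits=2)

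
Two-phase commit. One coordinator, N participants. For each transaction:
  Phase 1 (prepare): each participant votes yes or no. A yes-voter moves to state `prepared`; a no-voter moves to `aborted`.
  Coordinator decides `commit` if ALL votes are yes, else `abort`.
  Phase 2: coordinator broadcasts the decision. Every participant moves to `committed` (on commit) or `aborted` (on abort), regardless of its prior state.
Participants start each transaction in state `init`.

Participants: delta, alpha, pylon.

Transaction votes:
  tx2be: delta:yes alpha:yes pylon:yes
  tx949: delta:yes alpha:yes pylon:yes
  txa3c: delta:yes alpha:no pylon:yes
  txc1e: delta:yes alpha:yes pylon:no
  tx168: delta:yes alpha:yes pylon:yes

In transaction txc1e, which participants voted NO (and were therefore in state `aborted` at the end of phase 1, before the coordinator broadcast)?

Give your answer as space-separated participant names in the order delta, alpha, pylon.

Answer: pylon

Derivation:
Txn txc1e phase 1: delta yes -> prepared; alpha yes -> prepared; pylon no -> aborted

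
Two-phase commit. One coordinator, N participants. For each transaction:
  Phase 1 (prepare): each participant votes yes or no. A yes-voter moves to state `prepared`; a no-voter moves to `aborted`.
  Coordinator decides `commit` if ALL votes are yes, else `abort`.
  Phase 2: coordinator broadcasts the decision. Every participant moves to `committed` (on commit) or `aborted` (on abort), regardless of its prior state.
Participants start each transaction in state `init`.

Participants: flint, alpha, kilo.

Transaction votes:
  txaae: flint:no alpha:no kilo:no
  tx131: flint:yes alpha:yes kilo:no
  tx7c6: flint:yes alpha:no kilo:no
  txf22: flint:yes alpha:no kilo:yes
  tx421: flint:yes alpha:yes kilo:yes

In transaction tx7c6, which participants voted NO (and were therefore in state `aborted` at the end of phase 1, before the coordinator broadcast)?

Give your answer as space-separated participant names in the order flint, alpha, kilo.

Txn tx7c6 phase 1: flint yes -> prepared; alpha no -> aborted; kilo no -> aborted

Answer: alpha kilo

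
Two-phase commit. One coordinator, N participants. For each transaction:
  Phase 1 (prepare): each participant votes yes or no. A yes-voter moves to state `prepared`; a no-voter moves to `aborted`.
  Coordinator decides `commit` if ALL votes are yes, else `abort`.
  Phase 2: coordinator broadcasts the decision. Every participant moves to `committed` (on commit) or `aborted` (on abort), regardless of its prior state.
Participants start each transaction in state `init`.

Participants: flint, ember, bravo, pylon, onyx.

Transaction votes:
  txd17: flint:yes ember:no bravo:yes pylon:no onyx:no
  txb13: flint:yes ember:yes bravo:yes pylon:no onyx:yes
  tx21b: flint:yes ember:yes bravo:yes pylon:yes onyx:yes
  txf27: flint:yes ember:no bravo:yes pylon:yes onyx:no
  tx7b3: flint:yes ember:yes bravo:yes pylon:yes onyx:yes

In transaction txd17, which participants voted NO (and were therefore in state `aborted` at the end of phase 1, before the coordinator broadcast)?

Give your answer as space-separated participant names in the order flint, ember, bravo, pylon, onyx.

Txn txd17 phase 1: flint yes -> prepared; ember no -> aborted; bravo yes -> prepared; pylon no -> aborted; onyx no -> aborted

Answer: ember pylon onyx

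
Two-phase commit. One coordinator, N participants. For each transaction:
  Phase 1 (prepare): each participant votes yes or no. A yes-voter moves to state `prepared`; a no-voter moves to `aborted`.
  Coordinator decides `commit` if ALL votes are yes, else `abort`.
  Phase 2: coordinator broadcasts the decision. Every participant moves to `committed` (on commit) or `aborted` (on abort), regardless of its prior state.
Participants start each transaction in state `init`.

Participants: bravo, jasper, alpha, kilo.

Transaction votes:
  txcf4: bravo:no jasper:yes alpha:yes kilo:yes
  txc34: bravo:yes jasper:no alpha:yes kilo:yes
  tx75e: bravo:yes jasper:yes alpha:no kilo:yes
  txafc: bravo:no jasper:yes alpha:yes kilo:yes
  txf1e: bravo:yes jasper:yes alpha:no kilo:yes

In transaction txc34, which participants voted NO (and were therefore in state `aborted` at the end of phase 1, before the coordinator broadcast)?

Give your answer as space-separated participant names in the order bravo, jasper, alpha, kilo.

Answer: jasper

Derivation:
Txn txc34 phase 1: bravo yes -> prepared; jasper no -> aborted; alpha yes -> prepared; kilo yes -> prepared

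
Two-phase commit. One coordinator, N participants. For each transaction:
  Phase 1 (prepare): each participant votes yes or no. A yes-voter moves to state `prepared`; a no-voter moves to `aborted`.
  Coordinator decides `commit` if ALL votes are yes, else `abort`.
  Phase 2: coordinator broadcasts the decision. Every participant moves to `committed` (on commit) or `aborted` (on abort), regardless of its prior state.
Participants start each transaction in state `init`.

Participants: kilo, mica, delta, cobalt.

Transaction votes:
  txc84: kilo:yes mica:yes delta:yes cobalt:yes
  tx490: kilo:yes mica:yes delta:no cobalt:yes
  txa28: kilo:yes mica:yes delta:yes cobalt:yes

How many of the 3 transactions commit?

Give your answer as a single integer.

Answer: 2

Derivation:
txc84: all yes -> commit (commits=1)
tx490: no from delta -> abort (commits=1)
txa28: all yes -> commit (commits=2)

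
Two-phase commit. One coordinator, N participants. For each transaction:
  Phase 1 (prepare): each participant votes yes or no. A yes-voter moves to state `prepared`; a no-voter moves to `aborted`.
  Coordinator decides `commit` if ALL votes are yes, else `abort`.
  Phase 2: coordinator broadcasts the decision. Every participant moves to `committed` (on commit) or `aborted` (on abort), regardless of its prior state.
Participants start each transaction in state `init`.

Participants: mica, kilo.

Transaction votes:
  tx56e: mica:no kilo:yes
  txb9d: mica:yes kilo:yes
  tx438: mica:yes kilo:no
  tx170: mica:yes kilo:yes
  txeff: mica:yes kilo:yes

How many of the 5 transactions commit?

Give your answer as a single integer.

tx56e: no from mica -> abort (commits=0)
txb9d: all yes -> commit (commits=1)
tx438: no from kilo -> abort (commits=1)
tx170: all yes -> commit (commits=2)
txeff: all yes -> commit (commits=3)

Answer: 3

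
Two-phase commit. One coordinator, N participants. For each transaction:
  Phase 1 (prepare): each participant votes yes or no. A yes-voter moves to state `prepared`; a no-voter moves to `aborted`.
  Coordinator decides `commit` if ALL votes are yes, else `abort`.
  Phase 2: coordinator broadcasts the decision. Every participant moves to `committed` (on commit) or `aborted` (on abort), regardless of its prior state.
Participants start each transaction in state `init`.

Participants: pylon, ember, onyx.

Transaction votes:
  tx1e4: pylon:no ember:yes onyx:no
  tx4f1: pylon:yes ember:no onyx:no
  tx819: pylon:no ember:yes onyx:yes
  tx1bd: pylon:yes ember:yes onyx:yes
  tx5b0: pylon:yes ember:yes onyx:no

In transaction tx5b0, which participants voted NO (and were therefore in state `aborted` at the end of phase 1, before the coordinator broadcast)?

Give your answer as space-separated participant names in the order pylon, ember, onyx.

Answer: onyx

Derivation:
Txn tx5b0 phase 1: pylon yes -> prepared; ember yes -> prepared; onyx no -> aborted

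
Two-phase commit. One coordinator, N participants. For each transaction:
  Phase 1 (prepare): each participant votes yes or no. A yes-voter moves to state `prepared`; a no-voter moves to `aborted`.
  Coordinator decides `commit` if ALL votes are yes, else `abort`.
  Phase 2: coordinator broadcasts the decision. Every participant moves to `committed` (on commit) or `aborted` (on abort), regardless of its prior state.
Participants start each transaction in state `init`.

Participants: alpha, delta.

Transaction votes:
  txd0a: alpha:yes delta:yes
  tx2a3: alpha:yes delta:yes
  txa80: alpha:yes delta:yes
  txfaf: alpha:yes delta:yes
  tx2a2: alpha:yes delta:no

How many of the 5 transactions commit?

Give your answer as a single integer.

Answer: 4

Derivation:
txd0a: all yes -> commit (commits=1)
tx2a3: all yes -> commit (commits=2)
txa80: all yes -> commit (commits=3)
txfaf: all yes -> commit (commits=4)
tx2a2: no from delta -> abort (commits=4)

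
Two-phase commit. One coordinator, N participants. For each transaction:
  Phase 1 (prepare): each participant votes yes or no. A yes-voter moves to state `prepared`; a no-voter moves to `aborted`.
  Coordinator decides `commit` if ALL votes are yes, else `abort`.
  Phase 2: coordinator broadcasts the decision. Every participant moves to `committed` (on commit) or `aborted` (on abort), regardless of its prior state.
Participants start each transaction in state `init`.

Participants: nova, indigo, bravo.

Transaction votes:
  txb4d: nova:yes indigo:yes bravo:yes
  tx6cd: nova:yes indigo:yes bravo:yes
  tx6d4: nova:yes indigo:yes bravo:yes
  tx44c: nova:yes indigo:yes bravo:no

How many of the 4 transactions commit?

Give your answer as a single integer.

Answer: 3

Derivation:
txb4d: all yes -> commit (commits=1)
tx6cd: all yes -> commit (commits=2)
tx6d4: all yes -> commit (commits=3)
tx44c: no from bravo -> abort (commits=3)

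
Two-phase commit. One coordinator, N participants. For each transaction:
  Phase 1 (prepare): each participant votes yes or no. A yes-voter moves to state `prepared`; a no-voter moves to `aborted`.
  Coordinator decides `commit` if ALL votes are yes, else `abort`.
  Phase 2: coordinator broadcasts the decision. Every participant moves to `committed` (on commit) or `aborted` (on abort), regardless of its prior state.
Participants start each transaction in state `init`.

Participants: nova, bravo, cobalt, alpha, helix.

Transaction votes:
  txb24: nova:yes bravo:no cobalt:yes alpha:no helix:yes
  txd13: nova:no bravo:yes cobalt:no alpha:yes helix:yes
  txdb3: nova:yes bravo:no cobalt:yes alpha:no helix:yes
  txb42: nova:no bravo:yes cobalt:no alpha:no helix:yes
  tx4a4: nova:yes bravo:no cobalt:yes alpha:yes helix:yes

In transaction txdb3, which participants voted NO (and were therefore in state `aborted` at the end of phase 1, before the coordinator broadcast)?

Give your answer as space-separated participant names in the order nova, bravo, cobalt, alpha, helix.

Answer: bravo alpha

Derivation:
Txn txdb3 phase 1: nova yes -> prepared; bravo no -> aborted; cobalt yes -> prepared; alpha no -> aborted; helix yes -> prepared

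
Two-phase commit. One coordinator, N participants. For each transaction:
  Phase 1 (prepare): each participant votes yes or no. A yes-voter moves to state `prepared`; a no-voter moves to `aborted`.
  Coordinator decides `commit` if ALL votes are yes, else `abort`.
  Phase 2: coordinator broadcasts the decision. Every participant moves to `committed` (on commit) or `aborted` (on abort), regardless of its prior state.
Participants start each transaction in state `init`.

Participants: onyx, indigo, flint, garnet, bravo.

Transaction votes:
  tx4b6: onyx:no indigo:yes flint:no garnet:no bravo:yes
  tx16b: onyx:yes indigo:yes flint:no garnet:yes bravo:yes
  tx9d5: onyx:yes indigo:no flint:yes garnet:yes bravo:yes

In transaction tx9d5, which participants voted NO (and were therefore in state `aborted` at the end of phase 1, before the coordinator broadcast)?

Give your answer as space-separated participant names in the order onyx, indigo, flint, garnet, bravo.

Txn tx9d5 phase 1: onyx yes -> prepared; indigo no -> aborted; flint yes -> prepared; garnet yes -> prepared; bravo yes -> prepared

Answer: indigo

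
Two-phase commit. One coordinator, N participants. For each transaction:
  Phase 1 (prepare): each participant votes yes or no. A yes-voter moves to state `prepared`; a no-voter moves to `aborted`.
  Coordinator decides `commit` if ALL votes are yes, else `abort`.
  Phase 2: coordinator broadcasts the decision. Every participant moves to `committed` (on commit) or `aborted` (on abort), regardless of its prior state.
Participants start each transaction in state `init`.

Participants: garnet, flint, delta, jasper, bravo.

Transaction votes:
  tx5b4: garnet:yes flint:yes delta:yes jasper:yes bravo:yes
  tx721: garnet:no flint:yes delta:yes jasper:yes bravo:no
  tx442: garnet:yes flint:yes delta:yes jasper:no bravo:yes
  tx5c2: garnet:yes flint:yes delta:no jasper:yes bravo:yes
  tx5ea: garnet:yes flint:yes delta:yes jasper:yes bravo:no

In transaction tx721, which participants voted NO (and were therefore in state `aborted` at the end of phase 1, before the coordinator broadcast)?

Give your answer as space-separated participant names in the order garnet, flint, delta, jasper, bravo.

Txn tx721 phase 1: garnet no -> aborted; flint yes -> prepared; delta yes -> prepared; jasper yes -> prepared; bravo no -> aborted

Answer: garnet bravo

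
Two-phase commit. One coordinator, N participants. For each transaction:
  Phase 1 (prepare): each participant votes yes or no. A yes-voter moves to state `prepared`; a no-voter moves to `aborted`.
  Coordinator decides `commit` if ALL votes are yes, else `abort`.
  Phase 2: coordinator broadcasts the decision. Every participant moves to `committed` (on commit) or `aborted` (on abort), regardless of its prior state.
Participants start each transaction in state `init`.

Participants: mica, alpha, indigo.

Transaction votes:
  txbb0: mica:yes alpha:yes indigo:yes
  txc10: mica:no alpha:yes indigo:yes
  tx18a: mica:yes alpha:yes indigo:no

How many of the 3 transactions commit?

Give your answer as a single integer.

Answer: 1

Derivation:
txbb0: all yes -> commit (commits=1)
txc10: no from mica -> abort (commits=1)
tx18a: no from indigo -> abort (commits=1)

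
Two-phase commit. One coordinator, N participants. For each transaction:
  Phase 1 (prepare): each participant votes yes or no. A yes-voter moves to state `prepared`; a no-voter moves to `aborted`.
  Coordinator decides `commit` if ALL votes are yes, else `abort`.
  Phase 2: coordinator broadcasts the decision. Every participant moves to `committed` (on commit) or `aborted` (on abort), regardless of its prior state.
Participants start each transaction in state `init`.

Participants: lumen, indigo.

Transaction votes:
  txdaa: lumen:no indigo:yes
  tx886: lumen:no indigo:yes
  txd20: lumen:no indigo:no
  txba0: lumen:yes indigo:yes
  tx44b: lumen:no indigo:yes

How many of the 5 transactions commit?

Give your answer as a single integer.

Answer: 1

Derivation:
txdaa: no from lumen -> abort (commits=0)
tx886: no from lumen -> abort (commits=0)
txd20: no from lumen, indigo -> abort (commits=0)
txba0: all yes -> commit (commits=1)
tx44b: no from lumen -> abort (commits=1)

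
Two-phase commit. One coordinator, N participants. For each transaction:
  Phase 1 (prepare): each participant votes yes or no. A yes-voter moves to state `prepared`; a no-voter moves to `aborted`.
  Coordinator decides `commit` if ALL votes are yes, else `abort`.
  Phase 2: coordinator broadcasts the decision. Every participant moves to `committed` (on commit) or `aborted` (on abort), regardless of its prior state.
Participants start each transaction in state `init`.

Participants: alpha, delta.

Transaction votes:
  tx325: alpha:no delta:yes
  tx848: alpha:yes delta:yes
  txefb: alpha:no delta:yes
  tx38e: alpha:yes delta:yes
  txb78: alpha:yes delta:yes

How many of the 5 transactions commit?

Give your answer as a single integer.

tx325: no from alpha -> abort (commits=0)
tx848: all yes -> commit (commits=1)
txefb: no from alpha -> abort (commits=1)
tx38e: all yes -> commit (commits=2)
txb78: all yes -> commit (commits=3)

Answer: 3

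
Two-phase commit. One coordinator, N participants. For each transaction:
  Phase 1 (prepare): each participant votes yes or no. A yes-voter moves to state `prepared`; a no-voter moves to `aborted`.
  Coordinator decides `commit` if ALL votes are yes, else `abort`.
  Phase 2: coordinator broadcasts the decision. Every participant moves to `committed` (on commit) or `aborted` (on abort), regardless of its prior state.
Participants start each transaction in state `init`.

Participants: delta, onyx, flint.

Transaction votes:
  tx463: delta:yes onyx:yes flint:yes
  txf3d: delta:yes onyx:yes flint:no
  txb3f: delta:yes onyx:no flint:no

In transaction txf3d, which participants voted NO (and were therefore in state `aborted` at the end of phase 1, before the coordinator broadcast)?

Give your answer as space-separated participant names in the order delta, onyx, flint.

Txn txf3d phase 1: delta yes -> prepared; onyx yes -> prepared; flint no -> aborted

Answer: flint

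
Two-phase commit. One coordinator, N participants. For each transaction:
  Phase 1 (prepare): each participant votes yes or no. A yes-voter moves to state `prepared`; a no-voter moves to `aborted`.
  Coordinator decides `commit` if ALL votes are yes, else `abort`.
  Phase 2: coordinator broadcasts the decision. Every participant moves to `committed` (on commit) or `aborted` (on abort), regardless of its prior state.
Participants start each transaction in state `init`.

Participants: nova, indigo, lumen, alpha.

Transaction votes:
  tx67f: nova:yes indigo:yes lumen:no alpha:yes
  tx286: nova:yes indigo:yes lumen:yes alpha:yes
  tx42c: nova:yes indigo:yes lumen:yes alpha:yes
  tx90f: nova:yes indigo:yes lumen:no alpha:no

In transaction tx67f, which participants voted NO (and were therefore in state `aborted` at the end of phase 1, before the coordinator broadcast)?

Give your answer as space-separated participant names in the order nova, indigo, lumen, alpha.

Txn tx67f phase 1: nova yes -> prepared; indigo yes -> prepared; lumen no -> aborted; alpha yes -> prepared

Answer: lumen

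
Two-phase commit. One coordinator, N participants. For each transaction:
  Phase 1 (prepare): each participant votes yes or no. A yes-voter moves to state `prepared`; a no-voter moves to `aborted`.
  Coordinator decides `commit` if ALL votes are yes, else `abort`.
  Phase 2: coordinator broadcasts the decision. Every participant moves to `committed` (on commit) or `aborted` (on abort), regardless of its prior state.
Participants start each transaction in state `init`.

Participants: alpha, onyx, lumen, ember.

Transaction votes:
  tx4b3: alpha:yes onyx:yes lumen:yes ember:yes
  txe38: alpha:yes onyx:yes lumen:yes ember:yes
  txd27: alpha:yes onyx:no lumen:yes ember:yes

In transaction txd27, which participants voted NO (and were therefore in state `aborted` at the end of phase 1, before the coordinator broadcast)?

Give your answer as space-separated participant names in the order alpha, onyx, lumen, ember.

Txn txd27 phase 1: alpha yes -> prepared; onyx no -> aborted; lumen yes -> prepared; ember yes -> prepared

Answer: onyx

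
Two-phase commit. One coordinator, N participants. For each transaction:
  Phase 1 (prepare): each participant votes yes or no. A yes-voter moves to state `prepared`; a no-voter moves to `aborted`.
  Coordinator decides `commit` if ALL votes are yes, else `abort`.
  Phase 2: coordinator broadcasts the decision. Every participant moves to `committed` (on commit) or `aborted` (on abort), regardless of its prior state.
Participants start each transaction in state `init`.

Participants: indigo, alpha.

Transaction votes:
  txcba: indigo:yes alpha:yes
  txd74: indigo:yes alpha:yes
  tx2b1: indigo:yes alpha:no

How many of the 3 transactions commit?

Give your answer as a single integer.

Answer: 2

Derivation:
txcba: all yes -> commit (commits=1)
txd74: all yes -> commit (commits=2)
tx2b1: no from alpha -> abort (commits=2)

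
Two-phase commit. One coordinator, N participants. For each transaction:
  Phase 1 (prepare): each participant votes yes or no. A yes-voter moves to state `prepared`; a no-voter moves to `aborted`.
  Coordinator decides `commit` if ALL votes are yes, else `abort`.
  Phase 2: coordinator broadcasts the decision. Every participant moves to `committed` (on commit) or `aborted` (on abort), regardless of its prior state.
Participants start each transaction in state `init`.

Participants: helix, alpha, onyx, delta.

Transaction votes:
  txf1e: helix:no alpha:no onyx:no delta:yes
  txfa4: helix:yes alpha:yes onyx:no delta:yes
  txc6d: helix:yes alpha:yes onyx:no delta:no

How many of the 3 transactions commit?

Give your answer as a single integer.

txf1e: no from helix, alpha, onyx -> abort (commits=0)
txfa4: no from onyx -> abort (commits=0)
txc6d: no from onyx, delta -> abort (commits=0)

Answer: 0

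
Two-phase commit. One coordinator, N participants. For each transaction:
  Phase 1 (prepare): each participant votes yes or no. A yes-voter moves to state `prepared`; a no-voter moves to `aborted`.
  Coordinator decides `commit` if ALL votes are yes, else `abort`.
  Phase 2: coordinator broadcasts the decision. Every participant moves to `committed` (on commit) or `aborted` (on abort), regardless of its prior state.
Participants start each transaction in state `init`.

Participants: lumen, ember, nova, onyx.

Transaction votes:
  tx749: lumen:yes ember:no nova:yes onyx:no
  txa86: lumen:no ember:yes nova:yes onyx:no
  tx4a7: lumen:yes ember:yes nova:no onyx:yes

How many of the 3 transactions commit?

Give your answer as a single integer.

Answer: 0

Derivation:
tx749: no from ember, onyx -> abort (commits=0)
txa86: no from lumen, onyx -> abort (commits=0)
tx4a7: no from nova -> abort (commits=0)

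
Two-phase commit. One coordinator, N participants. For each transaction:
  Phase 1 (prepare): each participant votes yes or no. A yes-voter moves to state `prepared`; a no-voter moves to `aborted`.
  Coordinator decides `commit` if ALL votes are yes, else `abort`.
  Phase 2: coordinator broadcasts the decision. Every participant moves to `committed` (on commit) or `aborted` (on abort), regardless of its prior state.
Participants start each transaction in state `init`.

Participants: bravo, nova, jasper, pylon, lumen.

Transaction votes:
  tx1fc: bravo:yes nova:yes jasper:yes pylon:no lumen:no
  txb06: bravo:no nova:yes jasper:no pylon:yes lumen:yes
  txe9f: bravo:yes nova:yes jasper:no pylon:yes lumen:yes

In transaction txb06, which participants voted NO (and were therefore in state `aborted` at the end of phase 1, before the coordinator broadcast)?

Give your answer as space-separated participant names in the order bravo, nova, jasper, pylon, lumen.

Txn txb06 phase 1: bravo no -> aborted; nova yes -> prepared; jasper no -> aborted; pylon yes -> prepared; lumen yes -> prepared

Answer: bravo jasper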